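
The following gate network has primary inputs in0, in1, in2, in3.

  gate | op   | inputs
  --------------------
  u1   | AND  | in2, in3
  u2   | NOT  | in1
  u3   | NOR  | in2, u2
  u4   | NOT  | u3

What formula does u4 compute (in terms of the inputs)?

NOT (in2 NOR NOT in1)

u2 = NOT in1
u3 = in2 NOR u2 = in2 NOR NOT in1
u4 = NOT u3 = NOT (in2 NOR NOT in1)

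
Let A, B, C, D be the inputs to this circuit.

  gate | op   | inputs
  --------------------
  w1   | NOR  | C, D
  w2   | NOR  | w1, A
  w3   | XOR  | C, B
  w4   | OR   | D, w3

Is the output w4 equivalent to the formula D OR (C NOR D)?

No

w3 = C XOR B
w4 = D OR w3 = D OR (C XOR B)
At A=0, B=0, C=0, D=0: circuit gives 0, formula gives 1.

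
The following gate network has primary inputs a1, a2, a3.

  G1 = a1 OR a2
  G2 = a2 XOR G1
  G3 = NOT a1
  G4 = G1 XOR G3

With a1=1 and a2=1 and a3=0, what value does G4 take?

1

G1 = 1 OR 1 = 1
G3 = NOT 1 = 0
G4 = 1 XOR 0 = 1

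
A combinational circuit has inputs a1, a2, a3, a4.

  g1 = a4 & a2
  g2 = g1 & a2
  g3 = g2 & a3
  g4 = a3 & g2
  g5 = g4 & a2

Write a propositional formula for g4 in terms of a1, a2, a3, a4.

g1 = a4 & a2
g2 = g1 & a2 = (a4 & a2) & a2
g4 = a3 & g2 = a3 & ((a4 & a2) & a2)

a3 & ((a4 & a2) & a2)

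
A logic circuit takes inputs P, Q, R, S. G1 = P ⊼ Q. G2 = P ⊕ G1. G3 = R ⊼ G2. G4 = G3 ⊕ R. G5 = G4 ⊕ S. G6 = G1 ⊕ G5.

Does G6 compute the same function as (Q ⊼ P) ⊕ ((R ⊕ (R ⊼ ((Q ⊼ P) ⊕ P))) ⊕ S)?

Yes

G1 = P ⊼ Q
G2 = P ⊕ G1 = P ⊕ (P ⊼ Q)
G3 = R ⊼ G2 = R ⊼ (P ⊕ (P ⊼ Q))
G4 = G3 ⊕ R = (R ⊼ (P ⊕ (P ⊼ Q))) ⊕ R
G5 = G4 ⊕ S = ((R ⊼ (P ⊕ (P ⊼ Q))) ⊕ R) ⊕ S
G6 = G1 ⊕ G5 = (P ⊼ Q) ⊕ (((R ⊼ (P ⊕ (P ⊼ Q))) ⊕ R) ⊕ S)
At P=0, Q=0, R=0, S=0: circuit gives 0, formula gives 0.
At P=0, Q=0, R=0, S=1: circuit gives 1, formula gives 1.
Agrees on all 16 inputs.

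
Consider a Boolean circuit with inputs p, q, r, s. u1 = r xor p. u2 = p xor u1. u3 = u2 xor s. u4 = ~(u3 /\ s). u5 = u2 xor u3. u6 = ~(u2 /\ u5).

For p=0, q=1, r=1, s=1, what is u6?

u1 = 1 xor 0 = 1
u2 = 0 xor 1 = 1
u3 = 1 xor 1 = 0
u5 = 1 xor 0 = 1
u6 = ~(1 /\ 1) = 0

0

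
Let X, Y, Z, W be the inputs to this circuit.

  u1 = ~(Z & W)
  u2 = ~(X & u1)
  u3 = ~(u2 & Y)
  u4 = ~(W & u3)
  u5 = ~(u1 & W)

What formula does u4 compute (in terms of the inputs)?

u1 = ~(Z & W)
u2 = ~(X & u1) = ~(X & (~(Z & W)))
u3 = ~(u2 & Y) = ~((~(X & (~(Z & W)))) & Y)
u4 = ~(W & u3) = ~(W & (~((~(X & (~(Z & W)))) & Y)))

~(W & (~((~(X & (~(Z & W)))) & Y)))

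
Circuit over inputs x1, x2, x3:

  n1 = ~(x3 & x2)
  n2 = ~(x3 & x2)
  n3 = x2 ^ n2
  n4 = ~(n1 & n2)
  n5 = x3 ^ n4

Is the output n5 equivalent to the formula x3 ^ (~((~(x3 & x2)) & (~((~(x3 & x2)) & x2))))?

n1 = ~(x3 & x2)
n2 = ~(x3 & x2)
n4 = ~(n1 & n2) = ~((~(x3 & x2)) & (~(x3 & x2)))
n5 = x3 ^ n4 = x3 ^ (~((~(x3 & x2)) & (~(x3 & x2))))
At x1=0, x2=1, x3=0: circuit gives 0, formula gives 1.

No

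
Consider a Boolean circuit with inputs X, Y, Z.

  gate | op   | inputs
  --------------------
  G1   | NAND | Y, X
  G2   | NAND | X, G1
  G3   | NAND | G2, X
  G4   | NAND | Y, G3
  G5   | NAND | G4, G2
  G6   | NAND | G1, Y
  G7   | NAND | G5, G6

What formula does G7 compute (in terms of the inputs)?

((Y NAND ((X NAND (Y NAND X)) NAND X)) NAND (X NAND (Y NAND X))) NAND ((Y NAND X) NAND Y)

G1 = Y NAND X
G2 = X NAND G1 = X NAND (Y NAND X)
G3 = G2 NAND X = (X NAND (Y NAND X)) NAND X
G4 = Y NAND G3 = Y NAND ((X NAND (Y NAND X)) NAND X)
G5 = G4 NAND G2 = (Y NAND ((X NAND (Y NAND X)) NAND X)) NAND (X NAND (Y NAND X))
G6 = G1 NAND Y = (Y NAND X) NAND Y
G7 = G5 NAND G6 = ((Y NAND ((X NAND (Y NAND X)) NAND X)) NAND (X NAND (Y NAND X))) NAND ((Y NAND X) NAND Y)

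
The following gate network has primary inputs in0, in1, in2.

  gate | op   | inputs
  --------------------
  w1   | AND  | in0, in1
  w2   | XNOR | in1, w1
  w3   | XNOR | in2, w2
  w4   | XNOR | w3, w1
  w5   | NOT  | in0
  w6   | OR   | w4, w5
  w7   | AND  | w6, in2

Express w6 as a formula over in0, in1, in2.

((in2 XNOR (in1 XNOR (in0 AND in1))) XNOR (in0 AND in1)) OR NOT in0

w1 = in0 AND in1
w2 = in1 XNOR w1 = in1 XNOR (in0 AND in1)
w3 = in2 XNOR w2 = in2 XNOR (in1 XNOR (in0 AND in1))
w4 = w3 XNOR w1 = (in2 XNOR (in1 XNOR (in0 AND in1))) XNOR (in0 AND in1)
w5 = NOT in0
w6 = w4 OR w5 = ((in2 XNOR (in1 XNOR (in0 AND in1))) XNOR (in0 AND in1)) OR NOT in0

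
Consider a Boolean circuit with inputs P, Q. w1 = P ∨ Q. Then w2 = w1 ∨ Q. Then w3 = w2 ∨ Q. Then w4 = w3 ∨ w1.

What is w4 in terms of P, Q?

(((P ∨ Q) ∨ Q) ∨ Q) ∨ (P ∨ Q)

w1 = P ∨ Q
w2 = w1 ∨ Q = (P ∨ Q) ∨ Q
w3 = w2 ∨ Q = ((P ∨ Q) ∨ Q) ∨ Q
w4 = w3 ∨ w1 = (((P ∨ Q) ∨ Q) ∨ Q) ∨ (P ∨ Q)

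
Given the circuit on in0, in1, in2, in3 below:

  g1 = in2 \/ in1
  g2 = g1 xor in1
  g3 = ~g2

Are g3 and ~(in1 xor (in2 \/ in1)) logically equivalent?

Yes

g1 = in2 \/ in1
g2 = g1 xor in1 = (in2 \/ in1) xor in1
g3 = ~g2 = ~((in2 \/ in1) xor in1)
At in0=0, in1=0, in2=1, in3=0: circuit gives 0, formula gives 0.
At in0=0, in1=0, in2=0, in3=0: circuit gives 1, formula gives 1.
Agrees on all 16 inputs.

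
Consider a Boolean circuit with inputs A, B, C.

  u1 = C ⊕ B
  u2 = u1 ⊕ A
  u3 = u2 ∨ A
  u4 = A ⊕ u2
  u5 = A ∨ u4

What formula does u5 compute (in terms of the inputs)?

A ∨ (A ⊕ ((C ⊕ B) ⊕ A))

u1 = C ⊕ B
u2 = u1 ⊕ A = (C ⊕ B) ⊕ A
u4 = A ⊕ u2 = A ⊕ ((C ⊕ B) ⊕ A)
u5 = A ∨ u4 = A ∨ (A ⊕ ((C ⊕ B) ⊕ A))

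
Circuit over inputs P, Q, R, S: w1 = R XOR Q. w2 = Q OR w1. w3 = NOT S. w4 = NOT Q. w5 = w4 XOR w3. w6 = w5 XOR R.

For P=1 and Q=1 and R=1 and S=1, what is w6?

w3 = NOT 1 = 0
w4 = NOT 1 = 0
w5 = 0 XOR 0 = 0
w6 = 0 XOR 1 = 1

1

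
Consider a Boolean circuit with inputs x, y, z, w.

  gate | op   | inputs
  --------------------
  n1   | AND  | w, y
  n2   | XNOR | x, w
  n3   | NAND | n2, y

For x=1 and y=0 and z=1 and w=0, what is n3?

1

n2 = 1 XNOR 0 = 0
n3 = 0 NAND 0 = 1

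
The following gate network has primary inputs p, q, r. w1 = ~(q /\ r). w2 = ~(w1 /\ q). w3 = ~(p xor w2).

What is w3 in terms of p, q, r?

~(p xor (~((~(q /\ r)) /\ q)))

w1 = ~(q /\ r)
w2 = ~(w1 /\ q) = ~((~(q /\ r)) /\ q)
w3 = ~(p xor w2) = ~(p xor (~((~(q /\ r)) /\ q)))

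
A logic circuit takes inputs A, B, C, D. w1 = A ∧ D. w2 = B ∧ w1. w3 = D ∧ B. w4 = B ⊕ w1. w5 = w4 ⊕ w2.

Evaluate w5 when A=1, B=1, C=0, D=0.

1

w1 = 1 ∧ 0 = 0
w2 = 1 ∧ 0 = 0
w4 = 1 ⊕ 0 = 1
w5 = 1 ⊕ 0 = 1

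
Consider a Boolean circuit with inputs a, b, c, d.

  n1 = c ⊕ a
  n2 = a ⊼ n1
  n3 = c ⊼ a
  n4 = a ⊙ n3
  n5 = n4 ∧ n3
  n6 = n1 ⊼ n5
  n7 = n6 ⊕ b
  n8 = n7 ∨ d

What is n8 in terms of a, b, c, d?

n1 = c ⊕ a
n3 = c ⊼ a
n4 = a ⊙ n3 = a ⊙ (c ⊼ a)
n5 = n4 ∧ n3 = (a ⊙ (c ⊼ a)) ∧ (c ⊼ a)
n6 = n1 ⊼ n5 = (c ⊕ a) ⊼ ((a ⊙ (c ⊼ a)) ∧ (c ⊼ a))
n7 = n6 ⊕ b = ((c ⊕ a) ⊼ ((a ⊙ (c ⊼ a)) ∧ (c ⊼ a))) ⊕ b
n8 = n7 ∨ d = (((c ⊕ a) ⊼ ((a ⊙ (c ⊼ a)) ∧ (c ⊼ a))) ⊕ b) ∨ d

(((c ⊕ a) ⊼ ((a ⊙ (c ⊼ a)) ∧ (c ⊼ a))) ⊕ b) ∨ d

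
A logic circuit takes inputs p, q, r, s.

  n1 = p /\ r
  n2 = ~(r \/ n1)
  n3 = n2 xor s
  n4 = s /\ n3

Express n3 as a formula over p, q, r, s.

n1 = p /\ r
n2 = ~(r \/ n1) = ~(r \/ (p /\ r))
n3 = n2 xor s = (~(r \/ (p /\ r))) xor s

(~(r \/ (p /\ r))) xor s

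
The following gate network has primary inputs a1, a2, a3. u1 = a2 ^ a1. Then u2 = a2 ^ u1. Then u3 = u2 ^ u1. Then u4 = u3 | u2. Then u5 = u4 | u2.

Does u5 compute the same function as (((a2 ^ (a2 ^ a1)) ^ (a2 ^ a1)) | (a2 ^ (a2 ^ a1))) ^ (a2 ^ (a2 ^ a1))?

No

u1 = a2 ^ a1
u2 = a2 ^ u1 = a2 ^ (a2 ^ a1)
u3 = u2 ^ u1 = (a2 ^ (a2 ^ a1)) ^ (a2 ^ a1)
u4 = u3 | u2 = ((a2 ^ (a2 ^ a1)) ^ (a2 ^ a1)) | (a2 ^ (a2 ^ a1))
u5 = u4 | u2 = (((a2 ^ (a2 ^ a1)) ^ (a2 ^ a1)) | (a2 ^ (a2 ^ a1))) | (a2 ^ (a2 ^ a1))
At a1=1, a2=0, a3=0: circuit gives 1, formula gives 0.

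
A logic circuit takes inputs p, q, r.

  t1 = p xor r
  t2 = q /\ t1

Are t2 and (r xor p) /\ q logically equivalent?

t1 = p xor r
t2 = q /\ t1 = q /\ (p xor r)
At p=0, q=0, r=0: circuit gives 0, formula gives 0.
At p=0, q=1, r=1: circuit gives 1, formula gives 1.
Agrees on all 8 inputs.

Yes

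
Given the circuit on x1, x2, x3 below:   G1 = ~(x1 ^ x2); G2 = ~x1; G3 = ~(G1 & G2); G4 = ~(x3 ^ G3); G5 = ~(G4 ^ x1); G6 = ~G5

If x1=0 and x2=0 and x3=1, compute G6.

G1 = ~(0 ^ 0) = 1
G2 = ~0 = 1
G3 = ~(1 & 1) = 0
G4 = ~(1 ^ 0) = 0
G5 = ~(0 ^ 0) = 1
G6 = ~1 = 0

0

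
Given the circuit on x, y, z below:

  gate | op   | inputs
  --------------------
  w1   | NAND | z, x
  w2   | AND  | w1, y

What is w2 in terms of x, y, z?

w1 = z NAND x
w2 = w1 AND y = (z NAND x) AND y

(z NAND x) AND y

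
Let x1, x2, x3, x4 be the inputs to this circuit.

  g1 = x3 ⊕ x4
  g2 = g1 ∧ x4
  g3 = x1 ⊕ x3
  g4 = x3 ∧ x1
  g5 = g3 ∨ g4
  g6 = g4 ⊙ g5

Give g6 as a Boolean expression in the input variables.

(x3 ∧ x1) ⊙ ((x1 ⊕ x3) ∨ (x3 ∧ x1))

g3 = x1 ⊕ x3
g4 = x3 ∧ x1
g5 = g3 ∨ g4 = (x1 ⊕ x3) ∨ (x3 ∧ x1)
g6 = g4 ⊙ g5 = (x3 ∧ x1) ⊙ ((x1 ⊕ x3) ∨ (x3 ∧ x1))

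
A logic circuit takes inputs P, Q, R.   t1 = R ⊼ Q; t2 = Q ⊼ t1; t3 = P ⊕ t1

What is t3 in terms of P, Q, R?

P ⊕ (R ⊼ Q)

t1 = R ⊼ Q
t3 = P ⊕ t1 = P ⊕ (R ⊼ Q)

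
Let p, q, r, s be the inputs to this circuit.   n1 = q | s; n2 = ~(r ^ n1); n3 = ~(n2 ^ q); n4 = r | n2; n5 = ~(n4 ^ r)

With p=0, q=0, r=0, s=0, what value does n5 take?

0

n1 = 0 | 0 = 0
n2 = ~(0 ^ 0) = 1
n4 = 0 | 1 = 1
n5 = ~(1 ^ 0) = 0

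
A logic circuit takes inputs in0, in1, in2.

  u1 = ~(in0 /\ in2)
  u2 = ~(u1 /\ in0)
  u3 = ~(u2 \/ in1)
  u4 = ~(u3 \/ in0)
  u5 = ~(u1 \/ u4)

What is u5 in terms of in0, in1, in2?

u1 = ~(in0 /\ in2)
u2 = ~(u1 /\ in0) = ~((~(in0 /\ in2)) /\ in0)
u3 = ~(u2 \/ in1) = ~((~((~(in0 /\ in2)) /\ in0)) \/ in1)
u4 = ~(u3 \/ in0) = ~((~((~((~(in0 /\ in2)) /\ in0)) \/ in1)) \/ in0)
u5 = ~(u1 \/ u4) = ~((~(in0 /\ in2)) \/ (~((~((~((~(in0 /\ in2)) /\ in0)) \/ in1)) \/ in0)))

~((~(in0 /\ in2)) \/ (~((~((~((~(in0 /\ in2)) /\ in0)) \/ in1)) \/ in0)))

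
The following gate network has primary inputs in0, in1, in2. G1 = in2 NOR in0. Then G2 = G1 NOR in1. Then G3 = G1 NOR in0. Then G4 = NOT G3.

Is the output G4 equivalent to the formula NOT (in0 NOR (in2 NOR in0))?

Yes

G1 = in2 NOR in0
G3 = G1 NOR in0 = (in2 NOR in0) NOR in0
G4 = NOT G3 = NOT ((in2 NOR in0) NOR in0)
At in0=0, in1=0, in2=1: circuit gives 0, formula gives 0.
At in0=0, in1=0, in2=0: circuit gives 1, formula gives 1.
Agrees on all 8 inputs.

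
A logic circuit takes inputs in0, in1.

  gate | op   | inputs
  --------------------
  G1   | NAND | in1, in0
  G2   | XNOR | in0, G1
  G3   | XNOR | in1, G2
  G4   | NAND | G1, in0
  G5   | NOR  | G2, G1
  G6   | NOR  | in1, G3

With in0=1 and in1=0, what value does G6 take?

G1 = 0 NAND 1 = 1
G2 = 1 XNOR 1 = 1
G3 = 0 XNOR 1 = 0
G6 = 0 NOR 0 = 1

1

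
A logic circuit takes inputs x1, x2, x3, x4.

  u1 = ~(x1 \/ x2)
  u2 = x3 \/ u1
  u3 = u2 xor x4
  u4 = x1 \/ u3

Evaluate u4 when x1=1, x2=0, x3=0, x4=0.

1

u1 = ~(1 \/ 0) = 0
u2 = 0 \/ 0 = 0
u3 = 0 xor 0 = 0
u4 = 1 \/ 0 = 1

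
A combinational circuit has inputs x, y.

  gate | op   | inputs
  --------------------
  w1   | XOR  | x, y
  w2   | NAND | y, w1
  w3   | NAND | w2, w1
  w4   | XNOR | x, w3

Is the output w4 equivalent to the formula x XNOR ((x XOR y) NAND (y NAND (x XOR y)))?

Yes

w1 = x XOR y
w2 = y NAND w1 = y NAND (x XOR y)
w3 = w2 NAND w1 = (y NAND (x XOR y)) NAND (x XOR y)
w4 = x XNOR w3 = x XNOR ((y NAND (x XOR y)) NAND (x XOR y))
At x=0, y=0: circuit gives 0, formula gives 0.
At x=1, y=1: circuit gives 1, formula gives 1.
Agrees on all 4 inputs.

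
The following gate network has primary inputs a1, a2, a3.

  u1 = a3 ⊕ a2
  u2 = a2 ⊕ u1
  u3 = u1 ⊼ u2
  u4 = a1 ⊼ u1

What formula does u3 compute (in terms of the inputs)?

u1 = a3 ⊕ a2
u2 = a2 ⊕ u1 = a2 ⊕ (a3 ⊕ a2)
u3 = u1 ⊼ u2 = (a3 ⊕ a2) ⊼ (a2 ⊕ (a3 ⊕ a2))

(a3 ⊕ a2) ⊼ (a2 ⊕ (a3 ⊕ a2))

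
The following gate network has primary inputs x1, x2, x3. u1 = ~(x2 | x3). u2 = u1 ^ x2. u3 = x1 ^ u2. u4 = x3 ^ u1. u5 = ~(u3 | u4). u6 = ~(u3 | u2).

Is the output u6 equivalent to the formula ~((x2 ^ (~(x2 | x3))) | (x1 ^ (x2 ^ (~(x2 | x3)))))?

u1 = ~(x2 | x3)
u2 = u1 ^ x2 = (~(x2 | x3)) ^ x2
u3 = x1 ^ u2 = x1 ^ ((~(x2 | x3)) ^ x2)
u6 = ~(u3 | u2) = ~((x1 ^ ((~(x2 | x3)) ^ x2)) | ((~(x2 | x3)) ^ x2))
At x1=0, x2=0, x3=0: circuit gives 0, formula gives 0.
At x1=0, x2=0, x3=1: circuit gives 1, formula gives 1.
Agrees on all 8 inputs.

Yes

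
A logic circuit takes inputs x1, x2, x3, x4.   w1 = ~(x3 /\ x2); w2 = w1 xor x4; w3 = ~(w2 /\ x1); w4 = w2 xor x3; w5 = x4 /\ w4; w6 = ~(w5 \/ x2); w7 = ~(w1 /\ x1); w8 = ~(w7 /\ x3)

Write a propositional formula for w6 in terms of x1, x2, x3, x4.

~((x4 /\ (((~(x3 /\ x2)) xor x4) xor x3)) \/ x2)

w1 = ~(x3 /\ x2)
w2 = w1 xor x4 = (~(x3 /\ x2)) xor x4
w4 = w2 xor x3 = ((~(x3 /\ x2)) xor x4) xor x3
w5 = x4 /\ w4 = x4 /\ (((~(x3 /\ x2)) xor x4) xor x3)
w6 = ~(w5 \/ x2) = ~((x4 /\ (((~(x3 /\ x2)) xor x4) xor x3)) \/ x2)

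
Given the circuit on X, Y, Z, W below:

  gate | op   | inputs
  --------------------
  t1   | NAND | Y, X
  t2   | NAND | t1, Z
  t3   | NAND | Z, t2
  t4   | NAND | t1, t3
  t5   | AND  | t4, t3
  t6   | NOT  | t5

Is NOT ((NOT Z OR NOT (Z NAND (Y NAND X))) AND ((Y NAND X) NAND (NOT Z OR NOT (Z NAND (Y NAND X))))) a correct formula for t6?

t1 = Y NAND X
t2 = t1 NAND Z = (Y NAND X) NAND Z
t3 = Z NAND t2 = Z NAND ((Y NAND X) NAND Z)
t4 = t1 NAND t3 = (Y NAND X) NAND (Z NAND ((Y NAND X) NAND Z))
t5 = t4 AND t3 = ((Y NAND X) NAND (Z NAND ((Y NAND X) NAND Z))) AND (Z NAND ((Y NAND X) NAND Z))
t6 = NOT t5 = NOT (((Y NAND X) NAND (Z NAND ((Y NAND X) NAND Z))) AND (Z NAND ((Y NAND X) NAND Z)))
At X=1, Y=1, Z=0, W=0: circuit gives 0, formula gives 0.
At X=0, Y=0, Z=0, W=0: circuit gives 1, formula gives 1.
Agrees on all 16 inputs.

Yes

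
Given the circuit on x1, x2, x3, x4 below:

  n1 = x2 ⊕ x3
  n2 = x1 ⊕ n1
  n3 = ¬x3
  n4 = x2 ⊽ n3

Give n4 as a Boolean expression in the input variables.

x2 ⊽ ¬x3

n3 = ¬x3
n4 = x2 ⊽ n3 = x2 ⊽ ¬x3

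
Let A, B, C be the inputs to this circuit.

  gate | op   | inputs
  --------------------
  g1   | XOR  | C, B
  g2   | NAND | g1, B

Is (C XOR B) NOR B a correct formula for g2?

g1 = C XOR B
g2 = g1 NAND B = (C XOR B) NAND B
At A=0, B=0, C=1: circuit gives 1, formula gives 0.

No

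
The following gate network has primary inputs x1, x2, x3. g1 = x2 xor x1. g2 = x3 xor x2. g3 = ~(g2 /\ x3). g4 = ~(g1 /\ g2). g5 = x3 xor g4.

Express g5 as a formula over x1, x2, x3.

x3 xor (~((x2 xor x1) /\ (x3 xor x2)))

g1 = x2 xor x1
g2 = x3 xor x2
g4 = ~(g1 /\ g2) = ~((x2 xor x1) /\ (x3 xor x2))
g5 = x3 xor g4 = x3 xor (~((x2 xor x1) /\ (x3 xor x2)))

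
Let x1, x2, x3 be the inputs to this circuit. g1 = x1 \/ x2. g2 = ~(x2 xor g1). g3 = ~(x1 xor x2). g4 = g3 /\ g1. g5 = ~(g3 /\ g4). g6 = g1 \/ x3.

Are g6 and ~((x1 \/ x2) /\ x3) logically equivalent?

g1 = x1 \/ x2
g6 = g1 \/ x3 = (x1 \/ x2) \/ x3
At x1=0, x2=0, x3=0: circuit gives 0, formula gives 1.

No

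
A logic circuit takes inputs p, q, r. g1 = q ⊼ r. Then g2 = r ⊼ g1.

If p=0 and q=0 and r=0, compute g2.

1

g1 = 0 ⊼ 0 = 1
g2 = 0 ⊼ 1 = 1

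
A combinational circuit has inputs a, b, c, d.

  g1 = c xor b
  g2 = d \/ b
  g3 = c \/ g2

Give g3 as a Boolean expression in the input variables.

c \/ (d \/ b)

g2 = d \/ b
g3 = c \/ g2 = c \/ (d \/ b)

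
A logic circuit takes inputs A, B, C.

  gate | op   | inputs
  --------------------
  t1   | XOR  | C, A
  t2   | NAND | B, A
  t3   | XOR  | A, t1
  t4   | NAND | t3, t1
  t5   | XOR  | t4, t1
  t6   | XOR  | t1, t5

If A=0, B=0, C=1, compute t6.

t1 = 1 XOR 0 = 1
t3 = 0 XOR 1 = 1
t4 = 1 NAND 1 = 0
t5 = 0 XOR 1 = 1
t6 = 1 XOR 1 = 0

0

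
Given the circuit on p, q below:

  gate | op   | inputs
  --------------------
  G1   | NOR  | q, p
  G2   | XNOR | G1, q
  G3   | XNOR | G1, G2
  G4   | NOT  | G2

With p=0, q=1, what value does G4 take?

G1 = 1 NOR 0 = 0
G2 = 0 XNOR 1 = 0
G4 = NOT 0 = 1

1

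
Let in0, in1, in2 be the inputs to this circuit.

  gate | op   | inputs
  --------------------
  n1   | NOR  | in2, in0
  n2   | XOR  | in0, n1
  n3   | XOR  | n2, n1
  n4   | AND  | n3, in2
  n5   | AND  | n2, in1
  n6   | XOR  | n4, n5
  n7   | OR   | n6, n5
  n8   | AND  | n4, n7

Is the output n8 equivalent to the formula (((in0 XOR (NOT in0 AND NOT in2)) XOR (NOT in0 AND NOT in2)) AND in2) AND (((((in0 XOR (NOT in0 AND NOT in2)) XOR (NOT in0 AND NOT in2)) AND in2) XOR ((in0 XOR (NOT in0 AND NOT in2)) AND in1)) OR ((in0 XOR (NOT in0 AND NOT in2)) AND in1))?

Yes

n1 = in2 NOR in0
n2 = in0 XOR n1 = in0 XOR (in2 NOR in0)
n3 = n2 XOR n1 = (in0 XOR (in2 NOR in0)) XOR (in2 NOR in0)
n4 = n3 AND in2 = ((in0 XOR (in2 NOR in0)) XOR (in2 NOR in0)) AND in2
n5 = n2 AND in1 = (in0 XOR (in2 NOR in0)) AND in1
n6 = n4 XOR n5 = (((in0 XOR (in2 NOR in0)) XOR (in2 NOR in0)) AND in2) XOR ((in0 XOR (in2 NOR in0)) AND in1)
n7 = n6 OR n5 = ((((in0 XOR (in2 NOR in0)) XOR (in2 NOR in0)) AND in2) XOR ((in0 XOR (in2 NOR in0)) AND in1)) OR ((in0 XOR (in2 NOR in0)) AND in1)
n8 = n4 AND n7 = (((in0 XOR (in2 NOR in0)) XOR (in2 NOR in0)) AND in2) AND (((((in0 XOR (in2 NOR in0)) XOR (in2 NOR in0)) AND in2) XOR ((in0 XOR (in2 NOR in0)) AND in1)) OR ((in0 XOR (in2 NOR in0)) AND in1))
At in0=0, in1=0, in2=0: circuit gives 0, formula gives 0.
At in0=1, in1=0, in2=1: circuit gives 1, formula gives 1.
Agrees on all 8 inputs.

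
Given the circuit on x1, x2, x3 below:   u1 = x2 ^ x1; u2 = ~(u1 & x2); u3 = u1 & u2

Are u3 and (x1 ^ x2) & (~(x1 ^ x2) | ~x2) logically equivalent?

Yes

u1 = x2 ^ x1
u2 = ~(u1 & x2) = ~((x2 ^ x1) & x2)
u3 = u1 & u2 = (x2 ^ x1) & (~((x2 ^ x1) & x2))
At x1=0, x2=0, x3=0: circuit gives 0, formula gives 0.
At x1=1, x2=0, x3=0: circuit gives 1, formula gives 1.
Agrees on all 8 inputs.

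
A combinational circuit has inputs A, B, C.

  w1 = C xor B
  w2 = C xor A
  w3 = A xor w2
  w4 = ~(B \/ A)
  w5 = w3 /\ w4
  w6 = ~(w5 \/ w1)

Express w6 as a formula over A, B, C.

w1 = C xor B
w2 = C xor A
w3 = A xor w2 = A xor (C xor A)
w4 = ~(B \/ A)
w5 = w3 /\ w4 = (A xor (C xor A)) /\ (~(B \/ A))
w6 = ~(w5 \/ w1) = ~(((A xor (C xor A)) /\ (~(B \/ A))) \/ (C xor B))

~(((A xor (C xor A)) /\ (~(B \/ A))) \/ (C xor B))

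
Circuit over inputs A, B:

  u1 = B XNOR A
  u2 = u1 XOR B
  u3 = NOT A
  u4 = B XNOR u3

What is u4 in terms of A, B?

u3 = NOT A
u4 = B XNOR u3 = B XNOR NOT A

B XNOR NOT A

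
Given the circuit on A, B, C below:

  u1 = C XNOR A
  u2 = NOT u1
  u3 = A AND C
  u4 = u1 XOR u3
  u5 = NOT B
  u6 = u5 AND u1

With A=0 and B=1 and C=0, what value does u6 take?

0

u1 = 0 XNOR 0 = 1
u5 = NOT 1 = 0
u6 = 0 AND 1 = 0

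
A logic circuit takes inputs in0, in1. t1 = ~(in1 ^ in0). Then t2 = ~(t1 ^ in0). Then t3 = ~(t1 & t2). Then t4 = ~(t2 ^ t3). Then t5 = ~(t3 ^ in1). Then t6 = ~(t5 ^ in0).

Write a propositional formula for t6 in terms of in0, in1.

t1 = ~(in1 ^ in0)
t2 = ~(t1 ^ in0) = ~((~(in1 ^ in0)) ^ in0)
t3 = ~(t1 & t2) = ~((~(in1 ^ in0)) & (~((~(in1 ^ in0)) ^ in0)))
t5 = ~(t3 ^ in1) = ~((~((~(in1 ^ in0)) & (~((~(in1 ^ in0)) ^ in0)))) ^ in1)
t6 = ~(t5 ^ in0) = ~((~((~((~(in1 ^ in0)) & (~((~(in1 ^ in0)) ^ in0)))) ^ in1)) ^ in0)

~((~((~((~(in1 ^ in0)) & (~((~(in1 ^ in0)) ^ in0)))) ^ in1)) ^ in0)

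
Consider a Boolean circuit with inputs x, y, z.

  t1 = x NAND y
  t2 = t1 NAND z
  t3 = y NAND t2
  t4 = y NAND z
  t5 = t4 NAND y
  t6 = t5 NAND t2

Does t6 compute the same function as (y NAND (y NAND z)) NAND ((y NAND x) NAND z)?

Yes

t1 = x NAND y
t2 = t1 NAND z = (x NAND y) NAND z
t4 = y NAND z
t5 = t4 NAND y = (y NAND z) NAND y
t6 = t5 NAND t2 = ((y NAND z) NAND y) NAND ((x NAND y) NAND z)
At x=0, y=0, z=0: circuit gives 0, formula gives 0.
At x=0, y=0, z=1: circuit gives 1, formula gives 1.
Agrees on all 8 inputs.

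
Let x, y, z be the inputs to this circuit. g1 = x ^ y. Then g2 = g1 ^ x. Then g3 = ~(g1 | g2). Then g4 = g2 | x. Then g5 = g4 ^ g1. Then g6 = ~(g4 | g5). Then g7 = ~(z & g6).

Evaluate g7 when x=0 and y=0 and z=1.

g1 = 0 ^ 0 = 0
g2 = 0 ^ 0 = 0
g4 = 0 | 0 = 0
g5 = 0 ^ 0 = 0
g6 = ~(0 | 0) = 1
g7 = ~(1 & 1) = 0

0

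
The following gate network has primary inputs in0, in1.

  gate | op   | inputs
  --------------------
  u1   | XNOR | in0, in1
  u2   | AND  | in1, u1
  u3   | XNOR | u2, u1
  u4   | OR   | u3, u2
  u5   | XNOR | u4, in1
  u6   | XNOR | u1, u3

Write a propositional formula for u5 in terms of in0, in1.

(((in1 AND (in0 XNOR in1)) XNOR (in0 XNOR in1)) OR (in1 AND (in0 XNOR in1))) XNOR in1

u1 = in0 XNOR in1
u2 = in1 AND u1 = in1 AND (in0 XNOR in1)
u3 = u2 XNOR u1 = (in1 AND (in0 XNOR in1)) XNOR (in0 XNOR in1)
u4 = u3 OR u2 = ((in1 AND (in0 XNOR in1)) XNOR (in0 XNOR in1)) OR (in1 AND (in0 XNOR in1))
u5 = u4 XNOR in1 = (((in1 AND (in0 XNOR in1)) XNOR (in0 XNOR in1)) OR (in1 AND (in0 XNOR in1))) XNOR in1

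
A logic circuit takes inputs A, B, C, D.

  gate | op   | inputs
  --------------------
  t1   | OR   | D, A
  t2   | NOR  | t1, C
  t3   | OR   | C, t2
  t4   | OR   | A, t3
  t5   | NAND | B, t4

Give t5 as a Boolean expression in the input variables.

B NAND (A OR (C OR ((D OR A) NOR C)))

t1 = D OR A
t2 = t1 NOR C = (D OR A) NOR C
t3 = C OR t2 = C OR ((D OR A) NOR C)
t4 = A OR t3 = A OR (C OR ((D OR A) NOR C))
t5 = B NAND t4 = B NAND (A OR (C OR ((D OR A) NOR C)))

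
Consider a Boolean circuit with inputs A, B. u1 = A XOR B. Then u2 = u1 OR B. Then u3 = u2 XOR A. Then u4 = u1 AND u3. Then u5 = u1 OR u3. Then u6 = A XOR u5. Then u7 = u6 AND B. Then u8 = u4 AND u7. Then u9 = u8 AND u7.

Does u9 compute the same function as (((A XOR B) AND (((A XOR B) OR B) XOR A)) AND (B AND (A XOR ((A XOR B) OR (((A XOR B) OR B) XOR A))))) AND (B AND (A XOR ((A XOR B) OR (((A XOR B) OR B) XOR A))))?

u1 = A XOR B
u2 = u1 OR B = (A XOR B) OR B
u3 = u2 XOR A = ((A XOR B) OR B) XOR A
u4 = u1 AND u3 = (A XOR B) AND (((A XOR B) OR B) XOR A)
u5 = u1 OR u3 = (A XOR B) OR (((A XOR B) OR B) XOR A)
u6 = A XOR u5 = A XOR ((A XOR B) OR (((A XOR B) OR B) XOR A))
u7 = u6 AND B = (A XOR ((A XOR B) OR (((A XOR B) OR B) XOR A))) AND B
u8 = u4 AND u7 = ((A XOR B) AND (((A XOR B) OR B) XOR A)) AND ((A XOR ((A XOR B) OR (((A XOR B) OR B) XOR A))) AND B)
u9 = u8 AND u7 = (((A XOR B) AND (((A XOR B) OR B) XOR A)) AND ((A XOR ((A XOR B) OR (((A XOR B) OR B) XOR A))) AND B)) AND ((A XOR ((A XOR B) OR (((A XOR B) OR B) XOR A))) AND B)
At A=0, B=0: circuit gives 0, formula gives 0.
At A=0, B=1: circuit gives 1, formula gives 1.
Agrees on all 4 inputs.

Yes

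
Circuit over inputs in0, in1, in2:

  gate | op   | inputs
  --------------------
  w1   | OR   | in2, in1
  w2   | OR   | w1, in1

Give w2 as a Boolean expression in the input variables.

(in2 OR in1) OR in1

w1 = in2 OR in1
w2 = w1 OR in1 = (in2 OR in1) OR in1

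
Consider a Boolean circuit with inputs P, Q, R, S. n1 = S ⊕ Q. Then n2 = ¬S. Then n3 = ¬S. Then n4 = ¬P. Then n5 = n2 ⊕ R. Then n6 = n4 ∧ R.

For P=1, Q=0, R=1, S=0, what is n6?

0

n4 = ¬1 = 0
n6 = 0 ∧ 1 = 0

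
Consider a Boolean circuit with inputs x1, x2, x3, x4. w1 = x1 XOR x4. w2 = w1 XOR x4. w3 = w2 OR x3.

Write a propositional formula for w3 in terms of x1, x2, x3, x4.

w1 = x1 XOR x4
w2 = w1 XOR x4 = (x1 XOR x4) XOR x4
w3 = w2 OR x3 = ((x1 XOR x4) XOR x4) OR x3

((x1 XOR x4) XOR x4) OR x3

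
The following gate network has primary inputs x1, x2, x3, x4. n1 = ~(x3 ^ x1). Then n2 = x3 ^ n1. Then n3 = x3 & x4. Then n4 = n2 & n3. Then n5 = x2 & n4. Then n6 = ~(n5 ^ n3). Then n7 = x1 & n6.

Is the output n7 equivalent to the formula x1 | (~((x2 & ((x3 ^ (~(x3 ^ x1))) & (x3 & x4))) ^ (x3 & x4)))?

n1 = ~(x3 ^ x1)
n2 = x3 ^ n1 = x3 ^ (~(x3 ^ x1))
n3 = x3 & x4
n4 = n2 & n3 = (x3 ^ (~(x3 ^ x1))) & (x3 & x4)
n5 = x2 & n4 = x2 & ((x3 ^ (~(x3 ^ x1))) & (x3 & x4))
n6 = ~(n5 ^ n3) = ~((x2 & ((x3 ^ (~(x3 ^ x1))) & (x3 & x4))) ^ (x3 & x4))
n7 = x1 & n6 = x1 & (~((x2 & ((x3 ^ (~(x3 ^ x1))) & (x3 & x4))) ^ (x3 & x4)))
At x1=0, x2=0, x3=0, x4=0: circuit gives 0, formula gives 1.

No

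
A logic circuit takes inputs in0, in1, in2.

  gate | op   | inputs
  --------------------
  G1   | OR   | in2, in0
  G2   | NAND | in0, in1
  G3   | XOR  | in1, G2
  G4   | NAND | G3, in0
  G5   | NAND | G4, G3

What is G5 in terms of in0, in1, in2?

G2 = in0 NAND in1
G3 = in1 XOR G2 = in1 XOR (in0 NAND in1)
G4 = G3 NAND in0 = (in1 XOR (in0 NAND in1)) NAND in0
G5 = G4 NAND G3 = ((in1 XOR (in0 NAND in1)) NAND in0) NAND (in1 XOR (in0 NAND in1))

((in1 XOR (in0 NAND in1)) NAND in0) NAND (in1 XOR (in0 NAND in1))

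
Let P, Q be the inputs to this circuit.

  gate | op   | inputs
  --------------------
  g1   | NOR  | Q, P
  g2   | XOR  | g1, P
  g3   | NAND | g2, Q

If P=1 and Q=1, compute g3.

0

g1 = 1 NOR 1 = 0
g2 = 0 XOR 1 = 1
g3 = 1 NAND 1 = 0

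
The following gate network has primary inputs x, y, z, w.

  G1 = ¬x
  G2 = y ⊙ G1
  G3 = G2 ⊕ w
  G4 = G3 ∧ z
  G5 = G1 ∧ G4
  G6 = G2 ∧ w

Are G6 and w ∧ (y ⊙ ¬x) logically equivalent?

G1 = ¬x
G2 = y ⊙ G1 = y ⊙ ¬x
G6 = G2 ∧ w = (y ⊙ ¬x) ∧ w
At x=0, y=0, z=0, w=0: circuit gives 0, formula gives 0.
At x=0, y=1, z=0, w=1: circuit gives 1, formula gives 1.
Agrees on all 16 inputs.

Yes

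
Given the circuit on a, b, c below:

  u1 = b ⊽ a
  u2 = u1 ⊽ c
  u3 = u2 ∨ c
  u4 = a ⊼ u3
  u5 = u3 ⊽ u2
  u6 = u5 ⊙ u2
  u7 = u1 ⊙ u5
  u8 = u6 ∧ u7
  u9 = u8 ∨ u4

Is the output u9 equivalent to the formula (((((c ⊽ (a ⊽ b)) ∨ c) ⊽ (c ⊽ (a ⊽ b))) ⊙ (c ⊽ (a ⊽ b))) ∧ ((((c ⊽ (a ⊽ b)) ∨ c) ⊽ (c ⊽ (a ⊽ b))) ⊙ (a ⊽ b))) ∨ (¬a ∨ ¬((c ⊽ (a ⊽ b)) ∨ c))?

Yes

u1 = b ⊽ a
u2 = u1 ⊽ c = (b ⊽ a) ⊽ c
u3 = u2 ∨ c = ((b ⊽ a) ⊽ c) ∨ c
u4 = a ⊼ u3 = a ⊼ (((b ⊽ a) ⊽ c) ∨ c)
u5 = u3 ⊽ u2 = (((b ⊽ a) ⊽ c) ∨ c) ⊽ ((b ⊽ a) ⊽ c)
u6 = u5 ⊙ u2 = ((((b ⊽ a) ⊽ c) ∨ c) ⊽ ((b ⊽ a) ⊽ c)) ⊙ ((b ⊽ a) ⊽ c)
u7 = u1 ⊙ u5 = (b ⊽ a) ⊙ ((((b ⊽ a) ⊽ c) ∨ c) ⊽ ((b ⊽ a) ⊽ c))
u8 = u6 ∧ u7 = (((((b ⊽ a) ⊽ c) ∨ c) ⊽ ((b ⊽ a) ⊽ c)) ⊙ ((b ⊽ a) ⊽ c)) ∧ ((b ⊽ a) ⊙ ((((b ⊽ a) ⊽ c) ∨ c) ⊽ ((b ⊽ a) ⊽ c)))
u9 = u8 ∨ u4 = ((((((b ⊽ a) ⊽ c) ∨ c) ⊽ ((b ⊽ a) ⊽ c)) ⊙ ((b ⊽ a) ⊽ c)) ∧ ((b ⊽ a) ⊙ ((((b ⊽ a) ⊽ c) ∨ c) ⊽ ((b ⊽ a) ⊽ c)))) ∨ (a ⊼ (((b ⊽ a) ⊽ c) ∨ c))
At a=1, b=0, c=0: circuit gives 0, formula gives 0.
At a=0, b=0, c=0: circuit gives 1, formula gives 1.
Agrees on all 8 inputs.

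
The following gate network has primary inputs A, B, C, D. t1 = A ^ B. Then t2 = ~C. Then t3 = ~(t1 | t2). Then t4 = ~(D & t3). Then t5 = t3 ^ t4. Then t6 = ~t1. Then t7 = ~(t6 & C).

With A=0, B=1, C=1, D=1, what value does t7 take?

t1 = 0 ^ 1 = 1
t6 = ~1 = 0
t7 = ~(0 & 1) = 1

1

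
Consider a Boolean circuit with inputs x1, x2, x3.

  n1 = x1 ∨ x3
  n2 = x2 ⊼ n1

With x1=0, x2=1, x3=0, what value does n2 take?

1

n1 = 0 ∨ 0 = 0
n2 = 1 ⊼ 0 = 1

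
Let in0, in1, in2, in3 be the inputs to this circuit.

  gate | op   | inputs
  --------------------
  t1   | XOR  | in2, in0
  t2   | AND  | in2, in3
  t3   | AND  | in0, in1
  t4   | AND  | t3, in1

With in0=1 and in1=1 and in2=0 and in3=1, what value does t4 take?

1

t3 = 1 AND 1 = 1
t4 = 1 AND 1 = 1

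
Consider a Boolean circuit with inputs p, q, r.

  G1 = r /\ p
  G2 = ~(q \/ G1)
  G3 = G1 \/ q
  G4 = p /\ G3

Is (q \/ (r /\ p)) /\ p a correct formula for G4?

Yes

G1 = r /\ p
G3 = G1 \/ q = (r /\ p) \/ q
G4 = p /\ G3 = p /\ ((r /\ p) \/ q)
At p=0, q=0, r=0: circuit gives 0, formula gives 0.
At p=1, q=0, r=1: circuit gives 1, formula gives 1.
Agrees on all 8 inputs.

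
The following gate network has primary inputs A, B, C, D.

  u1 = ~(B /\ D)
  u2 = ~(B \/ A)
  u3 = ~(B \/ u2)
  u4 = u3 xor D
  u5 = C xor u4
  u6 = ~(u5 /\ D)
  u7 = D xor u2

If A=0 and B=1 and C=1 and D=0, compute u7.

0

u2 = ~(1 \/ 0) = 0
u7 = 0 xor 0 = 0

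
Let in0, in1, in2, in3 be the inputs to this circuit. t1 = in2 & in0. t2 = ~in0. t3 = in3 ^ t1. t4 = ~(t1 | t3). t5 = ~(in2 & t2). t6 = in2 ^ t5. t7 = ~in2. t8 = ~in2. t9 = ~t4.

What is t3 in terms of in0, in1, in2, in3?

in3 ^ (in2 & in0)

t1 = in2 & in0
t3 = in3 ^ t1 = in3 ^ (in2 & in0)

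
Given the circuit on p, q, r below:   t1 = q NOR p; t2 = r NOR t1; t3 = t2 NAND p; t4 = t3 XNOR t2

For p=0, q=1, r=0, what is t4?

1

t1 = 1 NOR 0 = 0
t2 = 0 NOR 0 = 1
t3 = 1 NAND 0 = 1
t4 = 1 XNOR 1 = 1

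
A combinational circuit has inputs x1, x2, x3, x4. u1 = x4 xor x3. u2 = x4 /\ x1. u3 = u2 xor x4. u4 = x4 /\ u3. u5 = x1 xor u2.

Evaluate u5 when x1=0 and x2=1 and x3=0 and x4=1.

u2 = 1 /\ 0 = 0
u5 = 0 xor 0 = 0

0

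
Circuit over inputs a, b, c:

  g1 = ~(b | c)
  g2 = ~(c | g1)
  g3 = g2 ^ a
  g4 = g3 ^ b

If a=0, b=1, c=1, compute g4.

1

g1 = ~(1 | 1) = 0
g2 = ~(1 | 0) = 0
g3 = 0 ^ 0 = 0
g4 = 0 ^ 1 = 1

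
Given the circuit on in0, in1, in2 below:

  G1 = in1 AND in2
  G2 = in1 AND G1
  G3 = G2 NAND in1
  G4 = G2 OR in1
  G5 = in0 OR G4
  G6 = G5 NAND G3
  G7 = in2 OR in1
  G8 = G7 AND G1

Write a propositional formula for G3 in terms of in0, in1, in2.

(in1 AND (in1 AND in2)) NAND in1

G1 = in1 AND in2
G2 = in1 AND G1 = in1 AND (in1 AND in2)
G3 = G2 NAND in1 = (in1 AND (in1 AND in2)) NAND in1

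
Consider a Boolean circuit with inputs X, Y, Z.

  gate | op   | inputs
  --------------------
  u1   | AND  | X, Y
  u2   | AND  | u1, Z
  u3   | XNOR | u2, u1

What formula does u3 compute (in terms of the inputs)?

u1 = X AND Y
u2 = u1 AND Z = (X AND Y) AND Z
u3 = u2 XNOR u1 = ((X AND Y) AND Z) XNOR (X AND Y)

((X AND Y) AND Z) XNOR (X AND Y)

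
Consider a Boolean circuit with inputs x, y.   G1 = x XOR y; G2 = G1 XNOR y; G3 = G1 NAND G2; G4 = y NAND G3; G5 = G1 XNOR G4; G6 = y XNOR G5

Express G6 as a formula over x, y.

y XNOR ((x XOR y) XNOR (y NAND ((x XOR y) NAND ((x XOR y) XNOR y))))

G1 = x XOR y
G2 = G1 XNOR y = (x XOR y) XNOR y
G3 = G1 NAND G2 = (x XOR y) NAND ((x XOR y) XNOR y)
G4 = y NAND G3 = y NAND ((x XOR y) NAND ((x XOR y) XNOR y))
G5 = G1 XNOR G4 = (x XOR y) XNOR (y NAND ((x XOR y) NAND ((x XOR y) XNOR y)))
G6 = y XNOR G5 = y XNOR ((x XOR y) XNOR (y NAND ((x XOR y) NAND ((x XOR y) XNOR y))))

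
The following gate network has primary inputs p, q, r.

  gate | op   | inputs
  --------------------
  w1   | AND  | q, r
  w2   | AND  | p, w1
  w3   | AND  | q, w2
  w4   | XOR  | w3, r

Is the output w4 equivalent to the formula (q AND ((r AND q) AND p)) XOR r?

Yes

w1 = q AND r
w2 = p AND w1 = p AND (q AND r)
w3 = q AND w2 = q AND (p AND (q AND r))
w4 = w3 XOR r = (q AND (p AND (q AND r))) XOR r
At p=0, q=0, r=0: circuit gives 0, formula gives 0.
At p=0, q=0, r=1: circuit gives 1, formula gives 1.
Agrees on all 8 inputs.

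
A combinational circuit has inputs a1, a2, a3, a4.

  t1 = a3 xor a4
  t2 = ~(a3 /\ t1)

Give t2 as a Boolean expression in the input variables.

~(a3 /\ (a3 xor a4))

t1 = a3 xor a4
t2 = ~(a3 /\ t1) = ~(a3 /\ (a3 xor a4))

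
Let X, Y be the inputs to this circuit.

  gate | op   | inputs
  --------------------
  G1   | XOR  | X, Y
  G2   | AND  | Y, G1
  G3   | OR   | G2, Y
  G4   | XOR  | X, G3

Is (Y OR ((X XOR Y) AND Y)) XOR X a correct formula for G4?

Yes

G1 = X XOR Y
G2 = Y AND G1 = Y AND (X XOR Y)
G3 = G2 OR Y = (Y AND (X XOR Y)) OR Y
G4 = X XOR G3 = X XOR ((Y AND (X XOR Y)) OR Y)
At X=0, Y=0: circuit gives 0, formula gives 0.
At X=0, Y=1: circuit gives 1, formula gives 1.
Agrees on all 4 inputs.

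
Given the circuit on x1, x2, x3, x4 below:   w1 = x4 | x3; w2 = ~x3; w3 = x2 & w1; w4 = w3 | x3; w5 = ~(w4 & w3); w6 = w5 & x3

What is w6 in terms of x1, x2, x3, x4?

(~(((x2 & (x4 | x3)) | x3) & (x2 & (x4 | x3)))) & x3

w1 = x4 | x3
w3 = x2 & w1 = x2 & (x4 | x3)
w4 = w3 | x3 = (x2 & (x4 | x3)) | x3
w5 = ~(w4 & w3) = ~(((x2 & (x4 | x3)) | x3) & (x2 & (x4 | x3)))
w6 = w5 & x3 = (~(((x2 & (x4 | x3)) | x3) & (x2 & (x4 | x3)))) & x3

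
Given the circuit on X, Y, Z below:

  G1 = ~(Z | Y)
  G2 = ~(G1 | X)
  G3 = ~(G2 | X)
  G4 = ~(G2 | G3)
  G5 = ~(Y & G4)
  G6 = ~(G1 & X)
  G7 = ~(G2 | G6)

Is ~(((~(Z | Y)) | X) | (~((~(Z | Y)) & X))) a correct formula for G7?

G1 = ~(Z | Y)
G2 = ~(G1 | X) = ~((~(Z | Y)) | X)
G6 = ~(G1 & X) = ~((~(Z | Y)) & X)
G7 = ~(G2 | G6) = ~((~((~(Z | Y)) | X)) | (~((~(Z | Y)) & X)))
At X=1, Y=0, Z=0: circuit gives 1, formula gives 0.

No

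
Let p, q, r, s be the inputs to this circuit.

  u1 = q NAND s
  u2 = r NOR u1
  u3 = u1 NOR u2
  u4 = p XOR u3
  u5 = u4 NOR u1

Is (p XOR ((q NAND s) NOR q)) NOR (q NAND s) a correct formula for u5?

u1 = q NAND s
u2 = r NOR u1 = r NOR (q NAND s)
u3 = u1 NOR u2 = (q NAND s) NOR (r NOR (q NAND s))
u4 = p XOR u3 = p XOR ((q NAND s) NOR (r NOR (q NAND s)))
u5 = u4 NOR u1 = (p XOR ((q NAND s) NOR (r NOR (q NAND s)))) NOR (q NAND s)
At p=0, q=1, r=1, s=1: circuit gives 0, formula gives 1.

No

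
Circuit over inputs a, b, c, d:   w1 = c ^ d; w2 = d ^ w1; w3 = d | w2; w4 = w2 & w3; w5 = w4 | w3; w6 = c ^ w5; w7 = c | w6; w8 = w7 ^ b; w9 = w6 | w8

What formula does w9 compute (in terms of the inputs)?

(c ^ (((d ^ (c ^ d)) & (d | (d ^ (c ^ d)))) | (d | (d ^ (c ^ d))))) | ((c | (c ^ (((d ^ (c ^ d)) & (d | (d ^ (c ^ d)))) | (d | (d ^ (c ^ d)))))) ^ b)

w1 = c ^ d
w2 = d ^ w1 = d ^ (c ^ d)
w3 = d | w2 = d | (d ^ (c ^ d))
w4 = w2 & w3 = (d ^ (c ^ d)) & (d | (d ^ (c ^ d)))
w5 = w4 | w3 = ((d ^ (c ^ d)) & (d | (d ^ (c ^ d)))) | (d | (d ^ (c ^ d)))
w6 = c ^ w5 = c ^ (((d ^ (c ^ d)) & (d | (d ^ (c ^ d)))) | (d | (d ^ (c ^ d))))
w7 = c | w6 = c | (c ^ (((d ^ (c ^ d)) & (d | (d ^ (c ^ d)))) | (d | (d ^ (c ^ d)))))
w8 = w7 ^ b = (c | (c ^ (((d ^ (c ^ d)) & (d | (d ^ (c ^ d)))) | (d | (d ^ (c ^ d)))))) ^ b
w9 = w6 | w8 = (c ^ (((d ^ (c ^ d)) & (d | (d ^ (c ^ d)))) | (d | (d ^ (c ^ d))))) | ((c | (c ^ (((d ^ (c ^ d)) & (d | (d ^ (c ^ d)))) | (d | (d ^ (c ^ d)))))) ^ b)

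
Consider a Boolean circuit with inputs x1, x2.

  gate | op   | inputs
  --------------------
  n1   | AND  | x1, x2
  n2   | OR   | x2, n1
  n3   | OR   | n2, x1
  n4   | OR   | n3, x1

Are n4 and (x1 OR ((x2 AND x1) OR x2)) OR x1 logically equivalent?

n1 = x1 AND x2
n2 = x2 OR n1 = x2 OR (x1 AND x2)
n3 = n2 OR x1 = (x2 OR (x1 AND x2)) OR x1
n4 = n3 OR x1 = ((x2 OR (x1 AND x2)) OR x1) OR x1
At x1=0, x2=0: circuit gives 0, formula gives 0.
At x1=0, x2=1: circuit gives 1, formula gives 1.
Agrees on all 4 inputs.

Yes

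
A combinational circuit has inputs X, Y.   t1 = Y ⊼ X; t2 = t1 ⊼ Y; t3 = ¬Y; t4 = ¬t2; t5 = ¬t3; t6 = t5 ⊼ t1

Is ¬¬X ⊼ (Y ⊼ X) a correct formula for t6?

t1 = Y ⊼ X
t3 = ¬Y
t5 = ¬t3 = ¬¬Y
t6 = t5 ⊼ t1 = ¬¬Y ⊼ (Y ⊼ X)
At X=0, Y=1: circuit gives 0, formula gives 1.

No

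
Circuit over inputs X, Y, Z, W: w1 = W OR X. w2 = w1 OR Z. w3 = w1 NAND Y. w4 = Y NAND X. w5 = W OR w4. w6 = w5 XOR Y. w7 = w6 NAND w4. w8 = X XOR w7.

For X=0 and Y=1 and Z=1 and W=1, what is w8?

w4 = 1 NAND 0 = 1
w5 = 1 OR 1 = 1
w6 = 1 XOR 1 = 0
w7 = 0 NAND 1 = 1
w8 = 0 XOR 1 = 1

1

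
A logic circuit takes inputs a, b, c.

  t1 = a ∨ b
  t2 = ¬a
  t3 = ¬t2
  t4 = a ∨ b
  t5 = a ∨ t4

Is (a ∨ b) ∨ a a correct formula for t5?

t4 = a ∨ b
t5 = a ∨ t4 = a ∨ (a ∨ b)
At a=0, b=0, c=0: circuit gives 0, formula gives 0.
At a=0, b=1, c=0: circuit gives 1, formula gives 1.
Agrees on all 8 inputs.

Yes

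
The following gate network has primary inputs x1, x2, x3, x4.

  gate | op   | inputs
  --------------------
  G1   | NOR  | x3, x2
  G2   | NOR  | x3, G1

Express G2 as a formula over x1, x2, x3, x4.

G1 = x3 NOR x2
G2 = x3 NOR G1 = x3 NOR (x3 NOR x2)

x3 NOR (x3 NOR x2)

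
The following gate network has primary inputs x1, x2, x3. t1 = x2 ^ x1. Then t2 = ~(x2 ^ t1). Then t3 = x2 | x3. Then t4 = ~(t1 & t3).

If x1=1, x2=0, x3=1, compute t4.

0

t1 = 0 ^ 1 = 1
t3 = 0 | 1 = 1
t4 = ~(1 & 1) = 0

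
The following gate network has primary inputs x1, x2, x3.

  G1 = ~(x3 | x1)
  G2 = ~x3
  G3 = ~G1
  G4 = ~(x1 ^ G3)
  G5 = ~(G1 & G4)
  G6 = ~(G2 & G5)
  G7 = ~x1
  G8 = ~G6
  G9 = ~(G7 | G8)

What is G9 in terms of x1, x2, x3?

~(~x1 | ~(~(~x3 & (~((~(x3 | x1)) & (~(x1 ^ ~(~(x3 | x1)))))))))

G1 = ~(x3 | x1)
G2 = ~x3
G3 = ~G1 = ~(~(x3 | x1))
G4 = ~(x1 ^ G3) = ~(x1 ^ ~(~(x3 | x1)))
G5 = ~(G1 & G4) = ~((~(x3 | x1)) & (~(x1 ^ ~(~(x3 | x1)))))
G6 = ~(G2 & G5) = ~(~x3 & (~((~(x3 | x1)) & (~(x1 ^ ~(~(x3 | x1)))))))
G7 = ~x1
G8 = ~G6 = ~(~(~x3 & (~((~(x3 | x1)) & (~(x1 ^ ~(~(x3 | x1))))))))
G9 = ~(G7 | G8) = ~(~x1 | ~(~(~x3 & (~((~(x3 | x1)) & (~(x1 ^ ~(~(x3 | x1)))))))))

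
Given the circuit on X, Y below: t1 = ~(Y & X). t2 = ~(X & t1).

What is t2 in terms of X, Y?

t1 = ~(Y & X)
t2 = ~(X & t1) = ~(X & (~(Y & X)))

~(X & (~(Y & X)))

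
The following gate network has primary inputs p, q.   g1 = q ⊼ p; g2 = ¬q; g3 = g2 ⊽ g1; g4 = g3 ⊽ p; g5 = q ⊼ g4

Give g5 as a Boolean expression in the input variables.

q ⊼ ((¬q ⊽ (q ⊼ p)) ⊽ p)

g1 = q ⊼ p
g2 = ¬q
g3 = g2 ⊽ g1 = ¬q ⊽ (q ⊼ p)
g4 = g3 ⊽ p = (¬q ⊽ (q ⊼ p)) ⊽ p
g5 = q ⊼ g4 = q ⊼ ((¬q ⊽ (q ⊼ p)) ⊽ p)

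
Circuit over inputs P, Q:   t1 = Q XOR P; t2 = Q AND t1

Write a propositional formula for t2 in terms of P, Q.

Q AND (Q XOR P)

t1 = Q XOR P
t2 = Q AND t1 = Q AND (Q XOR P)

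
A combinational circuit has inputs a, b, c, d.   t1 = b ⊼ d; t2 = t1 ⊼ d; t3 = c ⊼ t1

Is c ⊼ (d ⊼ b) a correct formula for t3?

t1 = b ⊼ d
t3 = c ⊼ t1 = c ⊼ (b ⊼ d)
At a=0, b=0, c=1, d=0: circuit gives 0, formula gives 0.
At a=0, b=0, c=0, d=0: circuit gives 1, formula gives 1.
Agrees on all 16 inputs.

Yes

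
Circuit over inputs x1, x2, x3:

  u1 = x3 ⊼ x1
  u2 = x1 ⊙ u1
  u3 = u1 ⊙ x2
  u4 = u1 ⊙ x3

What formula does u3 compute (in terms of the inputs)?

(x3 ⊼ x1) ⊙ x2

u1 = x3 ⊼ x1
u3 = u1 ⊙ x2 = (x3 ⊼ x1) ⊙ x2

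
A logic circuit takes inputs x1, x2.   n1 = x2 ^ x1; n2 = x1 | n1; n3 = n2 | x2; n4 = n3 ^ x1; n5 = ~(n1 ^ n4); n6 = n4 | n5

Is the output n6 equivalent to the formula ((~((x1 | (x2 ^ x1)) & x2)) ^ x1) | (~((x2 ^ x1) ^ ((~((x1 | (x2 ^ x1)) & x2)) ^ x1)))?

n1 = x2 ^ x1
n2 = x1 | n1 = x1 | (x2 ^ x1)
n3 = n2 | x2 = (x1 | (x2 ^ x1)) | x2
n4 = n3 ^ x1 = ((x1 | (x2 ^ x1)) | x2) ^ x1
n5 = ~(n1 ^ n4) = ~((x2 ^ x1) ^ (((x1 | (x2 ^ x1)) | x2) ^ x1))
n6 = n4 | n5 = (((x1 | (x2 ^ x1)) | x2) ^ x1) | (~((x2 ^ x1) ^ (((x1 | (x2 ^ x1)) | x2) ^ x1)))
At x1=0, x2=1: circuit gives 1, formula gives 0.

No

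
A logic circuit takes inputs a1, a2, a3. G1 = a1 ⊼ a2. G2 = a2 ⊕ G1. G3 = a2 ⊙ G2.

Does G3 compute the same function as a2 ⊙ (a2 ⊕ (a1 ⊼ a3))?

No

G1 = a1 ⊼ a2
G2 = a2 ⊕ G1 = a2 ⊕ (a1 ⊼ a2)
G3 = a2 ⊙ G2 = a2 ⊙ (a2 ⊕ (a1 ⊼ a2))
At a1=1, a2=0, a3=1: circuit gives 0, formula gives 1.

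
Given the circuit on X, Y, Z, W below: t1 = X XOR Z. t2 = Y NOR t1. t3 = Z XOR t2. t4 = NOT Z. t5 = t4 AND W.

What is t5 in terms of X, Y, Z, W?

NOT Z AND W

t4 = NOT Z
t5 = t4 AND W = NOT Z AND W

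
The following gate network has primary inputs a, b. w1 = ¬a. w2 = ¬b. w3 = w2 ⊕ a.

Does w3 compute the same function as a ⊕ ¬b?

w2 = ¬b
w3 = w2 ⊕ a = ¬b ⊕ a
At a=0, b=1: circuit gives 0, formula gives 0.
At a=0, b=0: circuit gives 1, formula gives 1.
Agrees on all 4 inputs.

Yes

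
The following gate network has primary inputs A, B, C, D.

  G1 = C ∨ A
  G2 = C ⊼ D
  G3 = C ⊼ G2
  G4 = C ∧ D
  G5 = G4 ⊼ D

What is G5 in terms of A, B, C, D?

G4 = C ∧ D
G5 = G4 ⊼ D = (C ∧ D) ⊼ D

(C ∧ D) ⊼ D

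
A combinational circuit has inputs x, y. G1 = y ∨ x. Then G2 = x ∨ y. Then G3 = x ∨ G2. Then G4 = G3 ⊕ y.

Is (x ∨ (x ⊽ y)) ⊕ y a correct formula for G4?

No

G2 = x ∨ y
G3 = x ∨ G2 = x ∨ (x ∨ y)
G4 = G3 ⊕ y = (x ∨ (x ∨ y)) ⊕ y
At x=0, y=0: circuit gives 0, formula gives 1.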